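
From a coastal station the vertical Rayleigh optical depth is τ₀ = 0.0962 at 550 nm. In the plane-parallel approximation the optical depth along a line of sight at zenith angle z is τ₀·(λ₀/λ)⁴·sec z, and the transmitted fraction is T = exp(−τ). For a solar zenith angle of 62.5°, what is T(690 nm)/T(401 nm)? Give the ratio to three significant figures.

1.92

Airmass: sec 62.5° = 2.1657.
τ(690 nm) = 0.0962 × (550/690)⁴ × 2.1657 = 0.0962 × 0.4037 × 2.1657 = 0.0841.
τ(401 nm) = 0.0962 × (550/401)⁴ × 2.1657 = 0.0962 × 3.5389 × 2.1657 = 0.7373.
T(690)/T(401) = exp(τ_B − τ_A) = exp(0.6532) = 1.9217.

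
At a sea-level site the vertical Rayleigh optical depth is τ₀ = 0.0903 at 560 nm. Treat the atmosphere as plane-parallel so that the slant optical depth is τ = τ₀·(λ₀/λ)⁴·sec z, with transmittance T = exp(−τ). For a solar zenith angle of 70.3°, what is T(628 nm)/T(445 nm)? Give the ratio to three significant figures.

Airmass: sec 70.3° = 2.9665.
τ(628 nm) = 0.0903 × (560/628)⁴ × 2.9665 = 0.0903 × 0.6323 × 2.9665 = 0.1694.
τ(445 nm) = 0.0903 × (560/445)⁴ × 2.9665 = 0.0903 × 2.5079 × 2.9665 = 0.6718.
T(628)/T(445) = exp(τ_B − τ_A) = exp(0.5024) = 1.6527.

1.65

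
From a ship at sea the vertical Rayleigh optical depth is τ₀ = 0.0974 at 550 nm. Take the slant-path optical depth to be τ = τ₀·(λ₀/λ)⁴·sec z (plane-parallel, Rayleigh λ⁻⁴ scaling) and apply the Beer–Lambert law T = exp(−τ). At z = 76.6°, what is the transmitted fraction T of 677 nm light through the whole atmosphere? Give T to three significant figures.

sec 76.6° = 4.3150.
τ = 0.0974 × (550/677)⁴ × 4.3150 = 0.0974 × 0.4356 × 4.3150 = 0.1831.
T = exp(−0.1831) = 0.8327.

0.833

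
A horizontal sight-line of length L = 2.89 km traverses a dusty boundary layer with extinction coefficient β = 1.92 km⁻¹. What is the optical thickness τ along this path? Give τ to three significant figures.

τ = β·L = 1.92 × 2.89 = 5.5488.

5.55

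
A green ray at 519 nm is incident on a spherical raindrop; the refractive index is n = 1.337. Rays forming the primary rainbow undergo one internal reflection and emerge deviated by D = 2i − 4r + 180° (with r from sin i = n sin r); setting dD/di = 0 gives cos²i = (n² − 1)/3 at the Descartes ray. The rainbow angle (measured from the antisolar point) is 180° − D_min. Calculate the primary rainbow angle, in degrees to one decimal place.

41.5°

cos²i = (1.78757 − 1)/3 = 0.26252; i = arccos(0.51237) = 59.178°.
sin r = sin 59.178°/1.337 = 0.64231; r = 39.964°.
D_min = 2·59.178° − 4·39.964° + 180° = 138.500°.
Rainbow angle = 180° − D_min = 41.500°.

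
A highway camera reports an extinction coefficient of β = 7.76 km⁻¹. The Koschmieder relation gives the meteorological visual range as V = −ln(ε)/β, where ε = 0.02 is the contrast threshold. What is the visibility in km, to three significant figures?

V = −ln(0.02) / 7.76 = 3.912 / 7.76 = 0.5041 km.

0.504 km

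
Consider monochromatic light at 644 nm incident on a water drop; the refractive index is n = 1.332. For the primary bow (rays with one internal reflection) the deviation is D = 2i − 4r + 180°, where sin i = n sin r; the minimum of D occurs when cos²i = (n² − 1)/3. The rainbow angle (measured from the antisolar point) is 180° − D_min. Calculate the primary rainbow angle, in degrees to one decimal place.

42.2°

cos²i = (1.77422 − 1)/3 = 0.25807; i = arccos(0.50801) = 59.469°.
sin r = sin 59.469°/1.332 = 0.64666; r = 40.290°.
D_min = 2·59.469° − 4·40.290° + 180° = 137.776°.
Rainbow angle = 180° − D_min = 42.224°.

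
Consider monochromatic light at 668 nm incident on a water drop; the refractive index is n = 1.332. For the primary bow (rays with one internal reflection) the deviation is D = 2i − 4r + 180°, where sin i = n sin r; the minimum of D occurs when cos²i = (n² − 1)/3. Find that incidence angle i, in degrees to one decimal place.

cos²i = (1.332² − 1)/3 = (1.77422 − 1)/3 = 0.25807.
cos i = 0.50801, so i = 59.469°.

59.5°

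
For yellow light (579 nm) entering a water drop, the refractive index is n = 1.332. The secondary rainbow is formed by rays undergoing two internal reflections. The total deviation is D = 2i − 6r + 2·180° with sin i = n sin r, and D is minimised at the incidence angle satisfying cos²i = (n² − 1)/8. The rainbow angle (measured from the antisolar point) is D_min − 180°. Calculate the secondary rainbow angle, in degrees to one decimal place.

50.6°

cos²i = (1.77422 − 1)/8 = 0.09678; i = arccos(0.31109) = 71.875°.
sin r = sin 71.875°/1.332 = 0.71350; r = 45.520°.
D_min = 2·71.875° − 6·45.520° + 360° = 230.628°.
Rainbow angle = D_min − 180° = 50.628°.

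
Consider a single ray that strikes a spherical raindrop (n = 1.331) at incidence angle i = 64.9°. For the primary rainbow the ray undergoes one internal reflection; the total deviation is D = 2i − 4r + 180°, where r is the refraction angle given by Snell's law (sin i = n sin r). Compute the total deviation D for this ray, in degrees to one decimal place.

138.3°

sin r = sin 64.9° / 1.331 = 0.9056/1.331 = 0.6804; r = 42.87°.
D = 2·64.9° − 4·42.87° + 180° = 129.80° − 171.49° + 180° = 138.31°.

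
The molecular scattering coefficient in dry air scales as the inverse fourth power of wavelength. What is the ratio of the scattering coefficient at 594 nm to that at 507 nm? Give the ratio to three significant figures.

Rayleigh scattering ∝ λ⁻⁴, so the ratio of coefficients is the inverse fourth power of the wavelength ratio.
σ(594)/σ(507) = (507/594)⁴ = (0.8535)⁴ = 0.5307.

0.531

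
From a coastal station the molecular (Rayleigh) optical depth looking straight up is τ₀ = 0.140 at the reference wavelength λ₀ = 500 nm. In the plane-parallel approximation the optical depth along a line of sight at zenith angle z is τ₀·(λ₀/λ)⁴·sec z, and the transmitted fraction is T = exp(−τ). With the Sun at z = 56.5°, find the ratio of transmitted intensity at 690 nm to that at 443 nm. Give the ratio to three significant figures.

1.41

Airmass: sec 56.5° = 1.8118.
τ(690 nm) = 0.140 × (500/690)⁴ × 1.8118 = 0.140 × 0.2757 × 1.8118 = 0.0699.
τ(443 nm) = 0.140 × (500/443)⁴ × 1.8118 = 0.140 × 1.6228 × 1.8118 = 0.4116.
T(690)/T(443) = exp(τ_B − τ_A) = exp(0.3417) = 1.4073.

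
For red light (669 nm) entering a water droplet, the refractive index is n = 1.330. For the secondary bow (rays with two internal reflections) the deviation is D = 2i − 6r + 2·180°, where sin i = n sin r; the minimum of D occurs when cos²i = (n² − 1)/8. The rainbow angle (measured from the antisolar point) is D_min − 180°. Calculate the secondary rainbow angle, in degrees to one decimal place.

50.1°

cos²i = (1.76890 − 1)/8 = 0.09611; i = arccos(0.31002) = 71.940°.
sin r = sin 71.940°/1.330 = 0.71483; r = 45.630°.
D_min = 2·71.940° − 6·45.630° + 360° = 230.101°.
Rainbow angle = D_min − 180° = 50.101°.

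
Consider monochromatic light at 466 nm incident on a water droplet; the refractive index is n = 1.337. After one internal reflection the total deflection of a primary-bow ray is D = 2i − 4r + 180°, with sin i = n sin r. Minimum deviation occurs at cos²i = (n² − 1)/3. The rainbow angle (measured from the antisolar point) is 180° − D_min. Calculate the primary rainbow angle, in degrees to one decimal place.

cos²i = (1.78757 − 1)/3 = 0.26252; i = arccos(0.51237) = 59.178°.
sin r = sin 59.178°/1.337 = 0.64231; r = 39.964°.
D_min = 2·59.178° − 4·39.964° + 180° = 138.500°.
Rainbow angle = 180° − D_min = 41.500°.

41.5°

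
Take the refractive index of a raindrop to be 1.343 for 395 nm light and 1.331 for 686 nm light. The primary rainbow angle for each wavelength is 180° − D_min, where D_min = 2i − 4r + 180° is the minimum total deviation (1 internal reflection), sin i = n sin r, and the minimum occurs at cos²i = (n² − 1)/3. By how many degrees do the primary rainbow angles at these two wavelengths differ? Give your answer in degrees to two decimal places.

At 395 nm (n = 1.343): cos²i = 0.26788 → i = 58.830°, r = 39.577°, D_min = 139.354°, rainbow angle = 40.646°.
At 686 nm (n = 1.331): cos²i = 0.25719 → i = 59.527°, r = 40.356°, D_min = 137.630°, rainbow angle = 42.370°.
Angular width = |40.646° − 42.370°| = 1.724°.

1.72°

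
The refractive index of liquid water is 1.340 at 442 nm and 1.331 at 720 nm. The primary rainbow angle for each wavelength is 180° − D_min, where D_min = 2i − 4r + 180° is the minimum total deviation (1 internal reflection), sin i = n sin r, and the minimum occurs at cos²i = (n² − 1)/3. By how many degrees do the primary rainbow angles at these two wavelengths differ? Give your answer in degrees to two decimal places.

At 442 nm (n = 1.340): cos²i = 0.26520 → i = 59.004°, r = 39.770°, D_min = 138.929°, rainbow angle = 41.071°.
At 720 nm (n = 1.331): cos²i = 0.25719 → i = 59.527°, r = 40.356°, D_min = 137.630°, rainbow angle = 42.370°.
Angular width = |41.071° − 42.370°| = 1.299°.

1.30°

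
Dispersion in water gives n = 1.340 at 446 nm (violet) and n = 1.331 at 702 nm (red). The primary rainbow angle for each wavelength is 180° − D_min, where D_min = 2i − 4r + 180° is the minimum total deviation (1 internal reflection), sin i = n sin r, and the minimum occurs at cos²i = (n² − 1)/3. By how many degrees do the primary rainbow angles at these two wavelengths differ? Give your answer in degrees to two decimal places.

1.30°

At 446 nm (n = 1.340): cos²i = 0.26520 → i = 59.004°, r = 39.770°, D_min = 138.929°, rainbow angle = 41.071°.
At 702 nm (n = 1.331): cos²i = 0.25719 → i = 59.527°, r = 40.356°, D_min = 137.630°, rainbow angle = 42.370°.
Angular width = |41.071° − 42.370°| = 1.299°.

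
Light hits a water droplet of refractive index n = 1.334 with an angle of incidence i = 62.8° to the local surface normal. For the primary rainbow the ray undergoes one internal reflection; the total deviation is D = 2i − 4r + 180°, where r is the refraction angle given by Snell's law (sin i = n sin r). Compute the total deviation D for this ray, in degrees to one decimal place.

138.3°

sin r = sin 62.8° / 1.334 = 0.8894/1.334 = 0.6667; r = 41.82°.
D = 2·62.8° − 4·41.82° + 180° = 125.60° − 167.26° + 180° = 138.34°.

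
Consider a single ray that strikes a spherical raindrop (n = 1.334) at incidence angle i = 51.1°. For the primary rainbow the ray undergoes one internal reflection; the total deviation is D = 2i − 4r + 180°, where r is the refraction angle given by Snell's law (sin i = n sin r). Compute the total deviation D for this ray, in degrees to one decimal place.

sin r = sin 51.1° / 1.334 = 0.7782/1.334 = 0.5834; r = 35.69°.
D = 2·51.1° − 4·35.69° + 180° = 102.20° − 142.76° + 180° = 139.44°.

139.4°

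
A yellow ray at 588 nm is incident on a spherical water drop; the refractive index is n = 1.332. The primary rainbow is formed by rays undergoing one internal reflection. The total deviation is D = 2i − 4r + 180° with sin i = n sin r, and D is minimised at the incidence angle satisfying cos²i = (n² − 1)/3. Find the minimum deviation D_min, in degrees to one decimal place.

137.8°

cos²i = (1.77422 − 1)/3 = 0.25807; i = arccos(0.50801) = 59.469°.
sin r = sin 59.469°/1.332 = 0.64666; r = 40.290°.
D_min = 2·59.469° − 4·40.290° + 180° = 137.776°.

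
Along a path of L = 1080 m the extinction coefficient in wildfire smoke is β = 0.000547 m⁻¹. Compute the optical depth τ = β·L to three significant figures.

τ = β·L = 0.000547 × 1080 = 0.5908.

0.591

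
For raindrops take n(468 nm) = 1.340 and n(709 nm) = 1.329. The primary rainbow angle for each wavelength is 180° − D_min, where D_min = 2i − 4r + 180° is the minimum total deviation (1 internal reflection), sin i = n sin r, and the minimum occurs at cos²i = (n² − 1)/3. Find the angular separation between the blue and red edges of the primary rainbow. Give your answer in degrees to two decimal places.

At 468 nm (n = 1.340): cos²i = 0.26520 → i = 59.004°, r = 39.770°, D_min = 138.929°, rainbow angle = 41.071°.
At 709 nm (n = 1.329): cos²i = 0.25541 → i = 59.643°, r = 40.487°, D_min = 137.337°, rainbow angle = 42.663°.
Angular width = |41.071° − 42.663°| = 1.592°.

1.59°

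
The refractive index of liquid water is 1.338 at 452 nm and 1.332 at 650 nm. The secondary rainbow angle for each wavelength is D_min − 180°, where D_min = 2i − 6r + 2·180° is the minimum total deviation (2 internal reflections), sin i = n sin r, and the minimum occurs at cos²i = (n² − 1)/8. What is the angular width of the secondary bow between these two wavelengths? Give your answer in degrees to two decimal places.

At 452 nm (n = 1.338): cos²i = 0.09878 → i = 71.682°, r = 45.195°, D_min = 232.193°, rainbow angle = 52.193°.
At 650 nm (n = 1.332): cos²i = 0.09678 → i = 71.875°, r = 45.520°, D_min = 230.628°, rainbow angle = 50.628°.
Angular width = |52.193° − 50.628°| = 1.564°.

1.56°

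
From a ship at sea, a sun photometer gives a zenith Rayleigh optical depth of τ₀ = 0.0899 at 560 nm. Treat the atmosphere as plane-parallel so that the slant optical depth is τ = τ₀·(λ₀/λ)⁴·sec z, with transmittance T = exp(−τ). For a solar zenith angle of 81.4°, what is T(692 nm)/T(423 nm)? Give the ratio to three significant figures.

Airmass: sec 81.4° = 6.6874.
τ(692 nm) = 0.0899 × (560/692)⁴ × 6.6874 = 0.0899 × 0.4289 × 6.6874 = 0.2578.
τ(423 nm) = 0.0899 × (560/423)⁴ × 6.6874 = 0.0899 × 3.0718 × 6.6874 = 1.8467.
T(692)/T(423) = exp(τ_B − τ_A) = exp(1.5889) = 4.8984.

4.90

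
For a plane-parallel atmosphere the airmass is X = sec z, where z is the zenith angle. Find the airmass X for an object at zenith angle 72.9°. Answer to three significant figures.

X = sec z = 1/cos 72.9° = 1/0.2940 = 3.4009.

3.40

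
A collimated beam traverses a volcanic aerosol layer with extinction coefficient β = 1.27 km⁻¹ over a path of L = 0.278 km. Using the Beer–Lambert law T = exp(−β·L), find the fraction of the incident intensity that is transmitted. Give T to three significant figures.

τ = β·L = 1.27 × 0.278 = 0.3531.
T = exp(−0.3531) = 0.7025.

0.703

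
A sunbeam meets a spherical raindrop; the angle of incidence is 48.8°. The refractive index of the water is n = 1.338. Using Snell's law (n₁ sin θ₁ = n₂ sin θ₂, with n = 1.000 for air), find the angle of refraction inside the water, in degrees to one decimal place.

34.2°

Snell: sin θ_r = sin θ_i / n = sin 48.8° / 1.338 = 0.7524 / 1.338 = 0.5623.
θ_r = arcsin(0.5623) = 34.22°.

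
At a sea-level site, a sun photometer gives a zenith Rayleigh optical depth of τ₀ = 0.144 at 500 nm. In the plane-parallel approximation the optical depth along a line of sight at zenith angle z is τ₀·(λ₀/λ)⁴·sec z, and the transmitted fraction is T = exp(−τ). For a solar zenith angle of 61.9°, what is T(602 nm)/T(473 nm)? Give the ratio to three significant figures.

Airmass: sec 61.9° = 2.1231.
τ(602 nm) = 0.144 × (500/602)⁴ × 2.1231 = 0.144 × 0.4759 × 2.1231 = 0.1455.
τ(473 nm) = 0.144 × (500/473)⁴ × 2.1231 = 0.144 × 1.2486 × 2.1231 = 0.3817.
T(602)/T(473) = exp(τ_B − τ_A) = exp(0.2363) = 1.2665.

1.27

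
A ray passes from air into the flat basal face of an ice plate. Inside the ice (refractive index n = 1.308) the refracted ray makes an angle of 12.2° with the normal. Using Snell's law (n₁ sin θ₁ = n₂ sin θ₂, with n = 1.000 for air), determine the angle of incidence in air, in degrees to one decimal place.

Snell: sin θ_i = n · sin θ_r = 1.308 × sin 12.2° = 1.308 × 0.2113 = 0.2764.
θ_i = arcsin(0.2764) = 16.05°.

16.0°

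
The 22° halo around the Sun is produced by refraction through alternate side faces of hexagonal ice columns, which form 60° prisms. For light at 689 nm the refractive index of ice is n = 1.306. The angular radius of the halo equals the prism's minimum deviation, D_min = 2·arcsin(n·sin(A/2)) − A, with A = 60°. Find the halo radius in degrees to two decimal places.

21.54°

n·sin(A/2) = 1.306 × sin 30° = 1.306 × 0.5000 = 0.6530.
D_min = 2·arcsin(0.6530) − 60° = 2 × 40.768° − 60° = 21.536°.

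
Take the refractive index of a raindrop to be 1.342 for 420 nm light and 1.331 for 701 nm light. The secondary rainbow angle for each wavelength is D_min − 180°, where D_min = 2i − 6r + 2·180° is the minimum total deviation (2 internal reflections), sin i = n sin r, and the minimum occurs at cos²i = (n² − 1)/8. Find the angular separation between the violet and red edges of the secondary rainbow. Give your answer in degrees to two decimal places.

At 420 nm (n = 1.342): cos²i = 0.10012 → i = 71.554°, r = 44.981°, D_min = 233.222°, rainbow angle = 53.222°.
At 701 nm (n = 1.331): cos²i = 0.09645 → i = 71.907°, r = 45.575°, D_min = 230.365°, rainbow angle = 50.365°.
Angular width = |53.222° − 50.365°| = 2.857°.

2.86°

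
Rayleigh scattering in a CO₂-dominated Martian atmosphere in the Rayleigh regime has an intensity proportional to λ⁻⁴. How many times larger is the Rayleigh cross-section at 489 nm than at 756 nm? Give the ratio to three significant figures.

Rayleigh scattering ∝ λ⁻⁴, so the ratio of coefficients is the inverse fourth power of the wavelength ratio.
σ(489)/σ(756) = (756/489)⁴ = (1.5460)⁴ = 5.713.

5.71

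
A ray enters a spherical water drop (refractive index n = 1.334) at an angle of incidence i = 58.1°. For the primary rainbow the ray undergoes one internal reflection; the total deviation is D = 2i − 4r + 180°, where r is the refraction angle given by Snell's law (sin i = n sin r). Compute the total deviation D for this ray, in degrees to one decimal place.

sin r = sin 58.1° / 1.334 = 0.8490/1.334 = 0.6364; r = 39.52°.
D = 2·58.1° − 4·39.52° + 180° = 116.20° − 158.10° + 180° = 138.10°.

138.1°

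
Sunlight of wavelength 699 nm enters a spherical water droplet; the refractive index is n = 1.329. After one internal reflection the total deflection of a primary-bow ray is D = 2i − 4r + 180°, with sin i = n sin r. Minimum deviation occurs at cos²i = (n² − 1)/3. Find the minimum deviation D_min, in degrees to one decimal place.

cos²i = (1.76624 − 1)/3 = 0.25541; i = arccos(0.50538) = 59.643°.
sin r = sin 59.643°/1.329 = 0.64928; r = 40.487°.
D_min = 2·59.643° − 4·40.487° + 180° = 137.337°.

137.3°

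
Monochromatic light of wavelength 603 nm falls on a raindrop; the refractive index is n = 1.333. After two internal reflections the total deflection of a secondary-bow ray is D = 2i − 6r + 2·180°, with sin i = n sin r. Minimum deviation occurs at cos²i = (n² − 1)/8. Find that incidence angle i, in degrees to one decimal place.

71.8°

cos²i = (1.333² − 1)/8 = (1.77689 − 1)/8 = 0.09711.
cos i = 0.31163, so i = 71.843°.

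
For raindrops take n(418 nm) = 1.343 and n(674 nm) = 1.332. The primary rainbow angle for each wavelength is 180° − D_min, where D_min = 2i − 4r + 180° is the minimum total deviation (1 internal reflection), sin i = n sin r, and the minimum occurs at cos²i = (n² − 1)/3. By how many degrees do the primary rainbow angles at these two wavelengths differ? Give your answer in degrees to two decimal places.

1.58°

At 418 nm (n = 1.343): cos²i = 0.26788 → i = 58.830°, r = 39.577°, D_min = 139.354°, rainbow angle = 40.646°.
At 674 nm (n = 1.332): cos²i = 0.25807 → i = 59.469°, r = 40.290°, D_min = 137.776°, rainbow angle = 42.224°.
Angular width = |40.646° − 42.224°| = 1.578°.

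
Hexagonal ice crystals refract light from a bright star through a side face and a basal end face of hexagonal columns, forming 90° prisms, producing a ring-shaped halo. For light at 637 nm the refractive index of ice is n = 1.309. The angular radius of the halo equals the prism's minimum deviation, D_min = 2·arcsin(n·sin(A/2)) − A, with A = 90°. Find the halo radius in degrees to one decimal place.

n·sin(A/2) = 1.309 × sin 45° = 1.309 × 0.7071 = 0.9256.
D_min = 2·arcsin(0.9256) − 90° = 2 × 67.759° − 90° = 45.519°.

45.5°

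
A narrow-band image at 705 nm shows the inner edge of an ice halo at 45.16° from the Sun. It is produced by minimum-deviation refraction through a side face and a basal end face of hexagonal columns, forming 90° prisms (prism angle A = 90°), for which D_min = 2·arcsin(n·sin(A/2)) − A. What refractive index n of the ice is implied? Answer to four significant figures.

Rearranging: n = sin((D_min + A)/2) / sin(A/2).
(D_min + A)/2 = (45.16° + 90°)/2 = 67.580°.
n = sin 67.580° / sin 45° = 0.9244 / 0.7071 = 1.3073.

1.307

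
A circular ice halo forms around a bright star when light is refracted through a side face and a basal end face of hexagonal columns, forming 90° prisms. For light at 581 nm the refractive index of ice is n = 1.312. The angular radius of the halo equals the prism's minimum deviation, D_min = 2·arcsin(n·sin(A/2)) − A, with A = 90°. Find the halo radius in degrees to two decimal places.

n·sin(A/2) = 1.312 × sin 45° = 1.312 × 0.7071 = 0.9277.
D_min = 2·arcsin(0.9277) − 90° = 2 × 68.083° − 90° = 46.166°.

46.17°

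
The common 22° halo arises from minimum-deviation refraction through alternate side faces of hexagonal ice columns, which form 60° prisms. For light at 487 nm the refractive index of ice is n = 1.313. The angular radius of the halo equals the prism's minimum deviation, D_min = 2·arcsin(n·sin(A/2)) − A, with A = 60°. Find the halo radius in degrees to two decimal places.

n·sin(A/2) = 1.313 × sin 30° = 1.313 × 0.5000 = 0.6565.
D_min = 2·arcsin(0.6565) − 60° = 2 × 41.033° − 60° = 22.067°.

22.07°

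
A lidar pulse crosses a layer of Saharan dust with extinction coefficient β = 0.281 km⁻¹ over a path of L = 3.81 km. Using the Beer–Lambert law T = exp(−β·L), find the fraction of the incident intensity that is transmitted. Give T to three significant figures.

τ = β·L = 0.281 × 3.81 = 1.0706.
T = exp(−1.0706) = 0.3428.

0.343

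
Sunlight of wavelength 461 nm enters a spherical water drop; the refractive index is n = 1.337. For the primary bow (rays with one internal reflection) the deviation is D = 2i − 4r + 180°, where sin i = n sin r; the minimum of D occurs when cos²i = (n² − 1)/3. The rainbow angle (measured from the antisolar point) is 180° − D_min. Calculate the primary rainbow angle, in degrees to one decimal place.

41.5°

cos²i = (1.78757 − 1)/3 = 0.26252; i = arccos(0.51237) = 59.178°.
sin r = sin 59.178°/1.337 = 0.64231; r = 39.964°.
D_min = 2·59.178° − 4·39.964° + 180° = 138.500°.
Rainbow angle = 180° − D_min = 41.500°.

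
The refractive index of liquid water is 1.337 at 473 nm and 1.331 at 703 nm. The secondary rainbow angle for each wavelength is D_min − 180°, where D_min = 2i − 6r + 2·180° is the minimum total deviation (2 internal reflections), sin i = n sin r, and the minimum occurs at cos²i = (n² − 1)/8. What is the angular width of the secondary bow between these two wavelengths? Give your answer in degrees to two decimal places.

1.57°

At 473 nm (n = 1.337): cos²i = 0.09845 → i = 71.714°, r = 45.249°, D_min = 231.934°, rainbow angle = 51.934°.
At 703 nm (n = 1.331): cos²i = 0.09645 → i = 71.907°, r = 45.575°, D_min = 230.365°, rainbow angle = 50.365°.
Angular width = |51.934° − 50.365°| = 1.569°.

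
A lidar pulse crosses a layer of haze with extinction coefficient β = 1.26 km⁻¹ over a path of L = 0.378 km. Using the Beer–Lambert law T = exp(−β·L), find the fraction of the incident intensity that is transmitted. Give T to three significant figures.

0.621

τ = β·L = 1.26 × 0.378 = 0.4763.
T = exp(−0.4763) = 0.6211.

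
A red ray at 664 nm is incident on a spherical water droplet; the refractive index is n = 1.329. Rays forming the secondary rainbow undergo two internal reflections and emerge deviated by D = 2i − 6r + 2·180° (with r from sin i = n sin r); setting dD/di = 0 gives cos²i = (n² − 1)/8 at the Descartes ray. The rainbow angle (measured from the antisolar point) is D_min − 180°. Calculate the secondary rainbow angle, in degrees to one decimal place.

49.8°

cos²i = (1.76624 − 1)/8 = 0.09578; i = arccos(0.30948) = 71.972°.
sin r = sin 71.972°/1.329 = 0.71550; r = 45.685°.
D_min = 2·71.972° − 6·45.685° + 360° = 229.837°.
Rainbow angle = D_min − 180° = 49.837°.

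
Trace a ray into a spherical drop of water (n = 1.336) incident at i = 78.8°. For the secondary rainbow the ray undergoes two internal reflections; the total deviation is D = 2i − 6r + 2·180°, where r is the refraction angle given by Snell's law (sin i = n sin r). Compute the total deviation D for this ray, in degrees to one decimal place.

sin r = sin 78.8° / 1.336 = 0.9810/1.336 = 0.7342; r = 47.24°.
D = 2·78.8° − 6·47.24° + 2·180° = 157.60° − 283.46° + 360° = 234.14°.

234.1°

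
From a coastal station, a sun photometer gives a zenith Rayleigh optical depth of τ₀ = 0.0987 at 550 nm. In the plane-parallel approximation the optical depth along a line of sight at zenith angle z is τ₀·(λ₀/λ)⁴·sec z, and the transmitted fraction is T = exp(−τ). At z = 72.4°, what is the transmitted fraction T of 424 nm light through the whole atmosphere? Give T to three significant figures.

0.397

sec 72.4° = 3.3072.
τ = 0.0987 × (550/424)⁴ × 3.3072 = 0.0987 × 2.8313 × 3.3072 = 0.9242.
T = exp(−0.9242) = 0.3968.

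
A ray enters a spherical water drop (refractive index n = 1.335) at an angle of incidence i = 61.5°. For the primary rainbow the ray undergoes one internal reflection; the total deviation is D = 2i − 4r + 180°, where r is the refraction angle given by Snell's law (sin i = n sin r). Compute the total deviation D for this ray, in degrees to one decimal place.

138.3°

sin r = sin 61.5° / 1.335 = 0.8788/1.335 = 0.6583; r = 41.17°.
D = 2·61.5° − 4·41.17° + 180° = 123.00° − 164.68° + 180° = 138.32°.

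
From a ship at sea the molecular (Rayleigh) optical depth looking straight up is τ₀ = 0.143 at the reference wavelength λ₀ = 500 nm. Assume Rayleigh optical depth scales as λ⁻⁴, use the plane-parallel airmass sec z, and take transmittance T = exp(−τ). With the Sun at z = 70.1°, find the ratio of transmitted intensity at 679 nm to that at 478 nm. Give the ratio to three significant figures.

1.46

Airmass: sec 70.1° = 2.9379.
τ(679 nm) = 0.143 × (500/679)⁴ × 2.9379 = 0.143 × 0.2940 × 2.9379 = 0.1235.
τ(478 nm) = 0.143 × (500/478)⁴ × 2.9379 = 0.143 × 1.1972 × 2.9379 = 0.5030.
T(679)/T(478) = exp(τ_B − τ_A) = exp(0.3794) = 1.4615.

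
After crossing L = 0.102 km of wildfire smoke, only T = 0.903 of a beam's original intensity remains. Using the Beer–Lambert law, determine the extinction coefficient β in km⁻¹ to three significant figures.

Beer–Lambert: T = exp(−βL) ⇒ β = −ln(T)/L = −ln(0.903)/0.102 = 0.1020/0.102 = 1 km⁻¹.

1.00 km⁻¹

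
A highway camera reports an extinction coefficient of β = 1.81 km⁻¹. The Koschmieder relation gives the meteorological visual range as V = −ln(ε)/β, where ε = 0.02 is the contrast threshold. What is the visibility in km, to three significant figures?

2.16 km

V = −ln(0.02) / 1.81 = 3.912 / 1.81 = 2.1613 km.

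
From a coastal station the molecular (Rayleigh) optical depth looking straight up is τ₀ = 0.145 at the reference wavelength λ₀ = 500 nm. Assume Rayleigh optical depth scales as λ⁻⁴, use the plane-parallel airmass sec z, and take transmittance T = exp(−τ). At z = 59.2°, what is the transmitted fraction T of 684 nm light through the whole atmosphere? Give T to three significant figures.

sec 59.2° = 1.9530.
τ = 0.145 × (500/684)⁴ × 1.9530 = 0.145 × 0.2855 × 1.9530 = 0.0809.
T = exp(−0.0809) = 0.9223.

0.922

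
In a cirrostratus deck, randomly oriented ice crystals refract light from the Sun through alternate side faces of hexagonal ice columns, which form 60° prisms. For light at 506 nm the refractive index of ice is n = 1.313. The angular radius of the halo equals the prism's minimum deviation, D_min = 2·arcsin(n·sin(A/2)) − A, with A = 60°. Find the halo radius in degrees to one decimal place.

n·sin(A/2) = 1.313 × sin 30° = 1.313 × 0.5000 = 0.6565.
D_min = 2·arcsin(0.6565) − 60° = 2 × 41.033° − 60° = 22.067°.

22.1°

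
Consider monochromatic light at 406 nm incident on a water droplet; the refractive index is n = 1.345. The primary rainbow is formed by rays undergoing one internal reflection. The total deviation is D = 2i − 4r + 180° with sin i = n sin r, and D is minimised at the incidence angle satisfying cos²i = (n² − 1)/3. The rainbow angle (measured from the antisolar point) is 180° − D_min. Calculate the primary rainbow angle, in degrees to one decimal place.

cos²i = (1.80902 − 1)/3 = 0.26967; i = arccos(0.51930) = 58.715°.
sin r = sin 58.715°/1.345 = 0.63538; r = 39.448°.
D_min = 2·58.715° − 4·39.448° + 180° = 139.635°.
Rainbow angle = 180° − D_min = 40.365°.

40.4°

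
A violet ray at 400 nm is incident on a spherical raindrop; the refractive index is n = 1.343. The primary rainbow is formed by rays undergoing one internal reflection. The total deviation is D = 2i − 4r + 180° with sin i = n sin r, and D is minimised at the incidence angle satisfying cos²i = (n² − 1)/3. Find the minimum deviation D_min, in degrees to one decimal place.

139.4°

cos²i = (1.80365 − 1)/3 = 0.26788; i = arccos(0.51757) = 58.830°.
sin r = sin 58.830°/1.343 = 0.63711; r = 39.577°.
D_min = 2·58.830° − 4·39.577° + 180° = 139.354°.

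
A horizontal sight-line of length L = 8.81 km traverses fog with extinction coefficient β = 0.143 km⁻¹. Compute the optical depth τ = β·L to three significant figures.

1.26

τ = β·L = 0.143 × 8.81 = 1.2598.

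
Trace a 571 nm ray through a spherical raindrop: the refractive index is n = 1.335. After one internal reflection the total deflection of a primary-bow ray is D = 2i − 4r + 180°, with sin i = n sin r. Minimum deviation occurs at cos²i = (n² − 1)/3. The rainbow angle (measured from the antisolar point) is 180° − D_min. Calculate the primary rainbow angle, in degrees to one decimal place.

cos²i = (1.78222 − 1)/3 = 0.26074; i = arccos(0.51063) = 59.294°.
sin r = sin 59.294°/1.335 = 0.64405; r = 40.094°.
D_min = 2·59.294° − 4·40.094° + 180° = 138.212°.
Rainbow angle = 180° − D_min = 41.788°.

41.8°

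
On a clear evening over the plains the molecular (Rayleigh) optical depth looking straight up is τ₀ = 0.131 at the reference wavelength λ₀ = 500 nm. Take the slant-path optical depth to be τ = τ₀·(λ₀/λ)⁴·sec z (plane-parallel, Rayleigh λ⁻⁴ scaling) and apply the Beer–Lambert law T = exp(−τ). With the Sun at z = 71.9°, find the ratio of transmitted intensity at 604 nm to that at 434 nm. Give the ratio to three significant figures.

Airmass: sec 71.9° = 3.2188.
τ(604 nm) = 0.131 × (500/604)⁴ × 3.2188 = 0.131 × 0.4696 × 3.2188 = 0.1980.
τ(434 nm) = 0.131 × (500/434)⁴ × 3.2188 = 0.131 × 1.7617 × 3.2188 = 0.7428.
T(604)/T(434) = exp(τ_B − τ_A) = exp(0.5448) = 1.7243.

1.72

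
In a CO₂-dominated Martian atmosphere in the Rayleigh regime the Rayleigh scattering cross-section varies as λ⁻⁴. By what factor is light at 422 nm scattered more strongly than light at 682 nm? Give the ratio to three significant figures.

Rayleigh scattering ∝ λ⁻⁴, so the ratio of coefficients is the inverse fourth power of the wavelength ratio.
σ(422)/σ(682) = (682/422)⁴ = (1.6161)⁴ = 6.822.

6.82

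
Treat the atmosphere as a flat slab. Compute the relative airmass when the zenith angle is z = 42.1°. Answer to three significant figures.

1.35

X = sec z = 1/cos 42.1° = 1/0.7420 = 1.3478.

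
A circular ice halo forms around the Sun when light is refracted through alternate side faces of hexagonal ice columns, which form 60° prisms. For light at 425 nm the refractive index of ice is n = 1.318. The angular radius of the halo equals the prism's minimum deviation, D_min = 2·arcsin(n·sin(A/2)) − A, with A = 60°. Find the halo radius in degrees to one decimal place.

n·sin(A/2) = 1.318 × sin 30° = 1.318 × 0.5000 = 0.6590.
D_min = 2·arcsin(0.6590) − 60° = 2 × 41.224° − 60° = 22.447°.

22.4°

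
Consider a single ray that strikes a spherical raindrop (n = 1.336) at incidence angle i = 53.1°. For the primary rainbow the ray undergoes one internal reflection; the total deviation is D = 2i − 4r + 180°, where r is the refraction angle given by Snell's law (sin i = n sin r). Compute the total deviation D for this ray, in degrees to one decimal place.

sin r = sin 53.1° / 1.336 = 0.7997/1.336 = 0.5986; r = 36.77°.
D = 2·53.1° − 4·36.77° + 180° = 106.20° − 147.07° + 180° = 139.13°.

139.1°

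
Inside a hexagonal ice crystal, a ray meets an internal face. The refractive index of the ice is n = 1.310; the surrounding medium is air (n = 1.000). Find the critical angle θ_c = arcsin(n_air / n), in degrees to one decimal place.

sin θ_c = n_air / n = 1.000 / 1.310 = 0.7634.
θ_c = arcsin(0.7634) = 49.76°.

49.8°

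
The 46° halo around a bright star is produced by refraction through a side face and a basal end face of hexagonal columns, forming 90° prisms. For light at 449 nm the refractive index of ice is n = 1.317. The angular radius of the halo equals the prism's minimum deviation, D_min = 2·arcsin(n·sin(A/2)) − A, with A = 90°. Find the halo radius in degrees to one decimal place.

47.3°

n·sin(A/2) = 1.317 × sin 45° = 1.317 × 0.7071 = 0.9313.
D_min = 2·arcsin(0.9313) − 90° = 2 × 68.632° − 90° = 47.264°.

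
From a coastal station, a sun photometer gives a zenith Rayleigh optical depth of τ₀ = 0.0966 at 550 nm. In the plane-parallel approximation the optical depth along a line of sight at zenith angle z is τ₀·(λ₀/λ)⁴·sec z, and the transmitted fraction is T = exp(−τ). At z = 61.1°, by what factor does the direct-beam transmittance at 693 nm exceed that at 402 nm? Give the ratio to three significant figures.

Airmass: sec 61.1° = 2.0692.
τ(693 nm) = 0.0966 × (550/693)⁴ × 2.0692 = 0.0966 × 0.3968 × 2.0692 = 0.0793.
τ(402 nm) = 0.0966 × (550/402)⁴ × 2.0692 = 0.0966 × 3.5039 × 2.0692 = 0.7004.
T(693)/T(402) = exp(τ_B − τ_A) = exp(0.6211) = 1.8609.

1.86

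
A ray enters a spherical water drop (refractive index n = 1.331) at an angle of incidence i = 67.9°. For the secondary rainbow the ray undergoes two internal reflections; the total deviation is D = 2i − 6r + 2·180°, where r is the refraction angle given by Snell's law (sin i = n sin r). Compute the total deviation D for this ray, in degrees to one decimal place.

231.1°

sin r = sin 67.9° / 1.331 = 0.9265/1.331 = 0.6961; r = 44.12°.
D = 2·67.9° − 6·44.12° + 2·180° = 135.80° − 264.70° + 360° = 231.10°.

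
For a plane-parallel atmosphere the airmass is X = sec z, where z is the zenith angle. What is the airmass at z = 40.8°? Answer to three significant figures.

1.32

X = sec z = 1/cos 40.8° = 1/0.7570 = 1.3210.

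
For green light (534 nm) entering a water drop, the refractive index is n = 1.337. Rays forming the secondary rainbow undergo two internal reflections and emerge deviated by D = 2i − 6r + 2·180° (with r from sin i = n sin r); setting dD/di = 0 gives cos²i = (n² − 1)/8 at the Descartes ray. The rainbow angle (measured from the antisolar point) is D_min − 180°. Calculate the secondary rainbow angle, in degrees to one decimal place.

cos²i = (1.78757 − 1)/8 = 0.09845; i = arccos(0.31376) = 71.714°.
sin r = sin 71.714°/1.337 = 0.71017; r = 45.249°.
D_min = 2·71.714° − 6·45.249° + 360° = 231.934°.
Rainbow angle = D_min − 180° = 51.934°.

51.9°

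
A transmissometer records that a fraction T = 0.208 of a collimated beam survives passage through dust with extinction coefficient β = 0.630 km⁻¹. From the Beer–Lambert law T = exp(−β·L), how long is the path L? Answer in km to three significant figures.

Beer–Lambert: T = exp(−βL) ⇒ L = −ln(T)/β = −ln(0.208)/0.630 = 1.5702/0.630 = 2.492 km.

2.49 km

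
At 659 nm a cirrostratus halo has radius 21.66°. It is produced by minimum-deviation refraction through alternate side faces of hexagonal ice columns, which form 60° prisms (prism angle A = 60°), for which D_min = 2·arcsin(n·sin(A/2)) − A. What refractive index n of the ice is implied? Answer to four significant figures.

Rearranging: n = sin((D_min + A)/2) / sin(A/2).
(D_min + A)/2 = (21.66° + 60°)/2 = 40.830°.
n = sin 40.830° / sin 30° = 0.6538 / 0.5000 = 1.3076.

1.308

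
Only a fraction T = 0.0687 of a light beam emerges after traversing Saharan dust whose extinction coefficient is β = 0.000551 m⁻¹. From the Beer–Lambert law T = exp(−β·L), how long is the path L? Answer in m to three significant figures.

4860 m

Beer–Lambert: T = exp(−βL) ⇒ L = −ln(T)/β = −ln(0.0687)/0.000551 = 2.6780/0.000551 = 4860 m.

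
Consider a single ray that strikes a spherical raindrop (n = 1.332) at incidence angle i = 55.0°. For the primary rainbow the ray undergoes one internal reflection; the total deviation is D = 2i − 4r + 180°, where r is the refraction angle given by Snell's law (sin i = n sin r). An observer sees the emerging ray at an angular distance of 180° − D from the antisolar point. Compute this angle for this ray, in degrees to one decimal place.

41.8°

sin r = sin 55.0° / 1.332 = 0.8192/1.332 = 0.6150; r = 37.95°.
D = 2·55.0° − 4·37.95° + 180° = 110.00° − 151.80° + 180° = 138.20°.
Angle from antisolar point = 180° − D = 41.80°.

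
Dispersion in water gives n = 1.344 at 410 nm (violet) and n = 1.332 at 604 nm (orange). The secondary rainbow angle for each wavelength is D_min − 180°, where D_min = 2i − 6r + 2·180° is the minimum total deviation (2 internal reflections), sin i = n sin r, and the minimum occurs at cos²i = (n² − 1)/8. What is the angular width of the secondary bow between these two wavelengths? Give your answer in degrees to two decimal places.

3.10°

At 410 nm (n = 1.344): cos²i = 0.10079 → i = 71.490°, r = 44.874°, D_min = 233.733°, rainbow angle = 53.733°.
At 604 nm (n = 1.332): cos²i = 0.09678 → i = 71.875°, r = 45.520°, D_min = 230.628°, rainbow angle = 50.628°.
Angular width = |53.733° − 50.628°| = 3.104°.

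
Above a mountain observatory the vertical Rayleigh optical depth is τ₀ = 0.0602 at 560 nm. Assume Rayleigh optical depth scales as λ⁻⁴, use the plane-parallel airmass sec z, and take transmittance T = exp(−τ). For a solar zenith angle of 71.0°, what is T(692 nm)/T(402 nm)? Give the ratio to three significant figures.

1.85

Airmass: sec 71.0° = 3.0716.
τ(692 nm) = 0.0602 × (560/692)⁴ × 3.0716 = 0.0602 × 0.4289 × 3.0716 = 0.0793.
τ(402 nm) = 0.0602 × (560/402)⁴ × 3.0716 = 0.0602 × 3.7657 × 3.0716 = 0.6963.
T(692)/T(402) = exp(τ_B − τ_A) = exp(0.6170) = 1.8534.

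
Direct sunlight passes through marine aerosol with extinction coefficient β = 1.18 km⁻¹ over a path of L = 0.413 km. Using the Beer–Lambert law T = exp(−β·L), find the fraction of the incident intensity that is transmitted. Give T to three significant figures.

τ = β·L = 1.18 × 0.413 = 0.4873.
T = exp(−0.4873) = 0.6143.

0.614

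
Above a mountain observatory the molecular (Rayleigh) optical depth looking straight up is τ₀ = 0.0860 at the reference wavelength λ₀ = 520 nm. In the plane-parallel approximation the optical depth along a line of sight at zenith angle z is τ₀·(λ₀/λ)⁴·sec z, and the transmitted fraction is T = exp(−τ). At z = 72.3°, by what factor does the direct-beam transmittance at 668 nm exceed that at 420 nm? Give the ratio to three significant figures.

Airmass: sec 72.3° = 3.2891.
τ(668 nm) = 0.0860 × (520/668)⁴ × 3.2891 = 0.0860 × 0.3672 × 3.2891 = 0.1039.
τ(420 nm) = 0.0860 × (520/420)⁴ × 3.2891 = 0.0860 × 2.3497 × 3.2891 = 0.6647.
T(668)/T(420) = exp(τ_B − τ_A) = exp(0.5608) = 1.7520.

1.75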